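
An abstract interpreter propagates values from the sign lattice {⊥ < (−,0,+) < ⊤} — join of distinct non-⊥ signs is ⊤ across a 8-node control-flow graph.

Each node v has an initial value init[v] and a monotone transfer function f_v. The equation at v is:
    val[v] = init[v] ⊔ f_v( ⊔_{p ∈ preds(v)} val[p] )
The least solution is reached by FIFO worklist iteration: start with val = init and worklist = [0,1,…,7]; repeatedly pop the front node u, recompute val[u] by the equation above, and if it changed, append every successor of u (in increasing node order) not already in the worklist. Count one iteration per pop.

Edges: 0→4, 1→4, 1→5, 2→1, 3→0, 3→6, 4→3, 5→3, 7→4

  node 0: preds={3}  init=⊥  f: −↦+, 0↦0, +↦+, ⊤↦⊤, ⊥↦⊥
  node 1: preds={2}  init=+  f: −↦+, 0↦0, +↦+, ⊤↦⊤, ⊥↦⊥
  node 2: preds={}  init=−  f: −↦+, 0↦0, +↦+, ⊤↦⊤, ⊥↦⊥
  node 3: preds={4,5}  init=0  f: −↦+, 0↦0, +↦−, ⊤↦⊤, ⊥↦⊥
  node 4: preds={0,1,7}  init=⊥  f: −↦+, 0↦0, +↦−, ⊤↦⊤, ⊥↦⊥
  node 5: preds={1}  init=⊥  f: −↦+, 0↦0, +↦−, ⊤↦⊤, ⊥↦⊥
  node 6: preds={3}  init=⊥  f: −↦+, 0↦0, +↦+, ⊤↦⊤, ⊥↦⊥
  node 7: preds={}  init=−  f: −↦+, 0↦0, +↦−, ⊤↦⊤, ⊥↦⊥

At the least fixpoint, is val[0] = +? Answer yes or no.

no

Iteration log — 12 steps:
  step 1. node 0  ⊔preds=0  new=0  old=⊥  +wl: 
  step 2. node 1  ⊔preds=−  new=+  stable
  step 3. node 2  ⊔preds=⊥  new=−  stable
  step 4. node 3  ⊔preds=⊥  new=0  stable
  step 5. node 4  ⊔preds=⊤  new=⊤  old=⊥  +wl: 3
  step 6. node 5  ⊔preds=+  new=−  old=⊥  +wl: 
  step 7. node 6  ⊔preds=0  new=0  old=⊥  +wl: 
  step 8. node 7  ⊔preds=⊥  new=−  stable
  step 9. node 3  ⊔preds=⊤  new=⊤  old=0  +wl: 0,6
  step 10. node 0  ⊔preds=⊤  new=⊤  old=0  +wl: 4
  step 11. node 6  ⊔preds=⊤  new=⊤  old=0  +wl: 
  step 12. node 4  ⊔preds=⊤  new=⊤  stable

Least fixpoint reached:
  node 0: ⊤
  node 1: +
  node 2: −
  node 3: ⊤
  node 4: ⊤
  node 5: −
  node 6: ⊤
  node 7: −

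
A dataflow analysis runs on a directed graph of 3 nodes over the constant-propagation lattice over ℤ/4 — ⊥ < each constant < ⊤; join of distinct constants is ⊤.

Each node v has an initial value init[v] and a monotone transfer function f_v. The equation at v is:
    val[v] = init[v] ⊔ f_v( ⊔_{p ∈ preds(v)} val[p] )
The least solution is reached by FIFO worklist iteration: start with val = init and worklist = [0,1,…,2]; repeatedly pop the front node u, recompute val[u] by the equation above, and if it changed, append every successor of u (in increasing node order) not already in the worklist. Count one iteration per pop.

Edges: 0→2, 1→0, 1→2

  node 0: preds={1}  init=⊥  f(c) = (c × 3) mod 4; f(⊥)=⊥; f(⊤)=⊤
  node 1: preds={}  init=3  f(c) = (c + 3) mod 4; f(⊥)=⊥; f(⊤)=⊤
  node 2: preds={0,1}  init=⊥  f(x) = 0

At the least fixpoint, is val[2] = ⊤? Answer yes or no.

no

Iteration log — 3 steps:
  step 1. node 0  ⊔preds=3  new=1  old=⊥  +wl: 
  step 2. node 1  ⊔preds=⊥  new=3  stable
  step 3. node 2  ⊔preds=⊤  new=0  old=⊥  +wl: 

Least fixpoint reached:
  node 0: 1
  node 1: 3
  node 2: 0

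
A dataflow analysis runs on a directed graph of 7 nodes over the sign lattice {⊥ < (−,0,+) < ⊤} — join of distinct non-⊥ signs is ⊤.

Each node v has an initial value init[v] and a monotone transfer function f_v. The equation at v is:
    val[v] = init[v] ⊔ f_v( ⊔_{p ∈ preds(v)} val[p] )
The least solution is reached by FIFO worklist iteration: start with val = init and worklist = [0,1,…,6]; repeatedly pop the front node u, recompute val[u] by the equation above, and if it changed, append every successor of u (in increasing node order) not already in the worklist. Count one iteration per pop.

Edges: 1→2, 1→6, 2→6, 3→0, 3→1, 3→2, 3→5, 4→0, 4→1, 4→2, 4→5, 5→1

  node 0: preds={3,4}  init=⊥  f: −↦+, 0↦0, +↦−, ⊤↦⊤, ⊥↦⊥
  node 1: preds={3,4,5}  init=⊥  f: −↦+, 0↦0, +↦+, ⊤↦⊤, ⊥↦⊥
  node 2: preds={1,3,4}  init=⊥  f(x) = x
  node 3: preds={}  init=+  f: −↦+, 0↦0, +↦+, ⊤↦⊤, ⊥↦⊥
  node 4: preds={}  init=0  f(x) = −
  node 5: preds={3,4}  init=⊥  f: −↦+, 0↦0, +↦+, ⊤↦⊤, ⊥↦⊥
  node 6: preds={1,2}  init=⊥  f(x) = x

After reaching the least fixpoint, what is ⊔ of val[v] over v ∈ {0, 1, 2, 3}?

⊤

Trace (10 dequeues):
  [1] u=0 | in ⊤ | out ⊤ | prev ⊥ | push {}
  [2] u=1 | in ⊤ | out ⊤ | prev ⊥ | push {}
  [3] u=2 | in ⊤ | out ⊤ | prev ⊥ | push {}
  [4] u=3 | in ⊥ | out + | ==
  [5] u=4 | in ⊥ | out ⊤ | prev 0 | push {0,1,2}
  [6] u=5 | in ⊤ | out ⊤ | prev ⊥ | push {}
  [7] u=6 | in ⊤ | out ⊤ | prev ⊥ | push {}
  [8] u=0 | in ⊤ | out ⊤ | ==
  [9] u=1 | in ⊤ | out ⊤ | ==
  [10] u=2 | in ⊤ | out ⊤ | ==

Converged values:
  [0] ⊤
  [1] ⊤
  [2] ⊤
  [3] +
  [4] ⊤
  [5] ⊤
  [6] ⊤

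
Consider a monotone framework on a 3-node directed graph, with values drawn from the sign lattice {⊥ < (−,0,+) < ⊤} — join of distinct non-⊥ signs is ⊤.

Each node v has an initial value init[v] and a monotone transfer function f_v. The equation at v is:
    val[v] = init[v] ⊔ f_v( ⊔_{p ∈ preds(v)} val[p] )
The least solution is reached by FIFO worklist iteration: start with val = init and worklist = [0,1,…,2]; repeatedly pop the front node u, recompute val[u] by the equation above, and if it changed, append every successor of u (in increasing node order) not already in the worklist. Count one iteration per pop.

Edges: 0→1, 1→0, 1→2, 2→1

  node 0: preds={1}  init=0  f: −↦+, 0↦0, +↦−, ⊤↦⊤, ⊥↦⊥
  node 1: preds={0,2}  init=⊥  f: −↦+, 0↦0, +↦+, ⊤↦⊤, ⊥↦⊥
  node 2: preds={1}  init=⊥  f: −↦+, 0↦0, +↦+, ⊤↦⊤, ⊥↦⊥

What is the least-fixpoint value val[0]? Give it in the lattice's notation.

0

Worklist (5 pops):
  #1 pop 0: in=⊥ → 0 (no change)
  #2 pop 1: in=0 → 0 (was ⊥); enqueue [0]
  #3 pop 2: in=0 → 0 (was ⊥); enqueue [1]
  #4 pop 0: in=0 → 0 (no change)
  #5 pop 1: in=0 → 0 (no change)

Fixpoint:
  val[0] = 0
  val[1] = 0
  val[2] = 0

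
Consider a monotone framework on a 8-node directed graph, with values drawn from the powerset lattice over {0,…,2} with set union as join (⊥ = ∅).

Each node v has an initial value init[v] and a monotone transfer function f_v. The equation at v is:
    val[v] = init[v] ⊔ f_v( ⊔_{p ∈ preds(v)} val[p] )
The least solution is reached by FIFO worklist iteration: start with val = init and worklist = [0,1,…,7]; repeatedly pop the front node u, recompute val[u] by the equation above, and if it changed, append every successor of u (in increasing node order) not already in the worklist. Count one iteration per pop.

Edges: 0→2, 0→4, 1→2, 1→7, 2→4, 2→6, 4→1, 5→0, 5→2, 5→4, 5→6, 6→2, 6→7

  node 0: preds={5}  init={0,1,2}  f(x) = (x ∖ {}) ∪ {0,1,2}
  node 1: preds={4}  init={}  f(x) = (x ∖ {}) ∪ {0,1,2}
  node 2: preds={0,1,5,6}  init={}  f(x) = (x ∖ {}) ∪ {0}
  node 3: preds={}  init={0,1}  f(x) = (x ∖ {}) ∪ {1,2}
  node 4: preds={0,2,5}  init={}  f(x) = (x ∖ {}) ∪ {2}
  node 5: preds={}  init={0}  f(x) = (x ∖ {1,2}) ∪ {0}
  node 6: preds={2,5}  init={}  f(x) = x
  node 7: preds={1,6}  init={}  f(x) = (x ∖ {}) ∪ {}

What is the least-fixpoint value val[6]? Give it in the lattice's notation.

Trace (10 dequeues):
  [1] u=0 | in {0} | out {0,1,2} | ==
  [2] u=1 | in {} | out {0,1,2} | prev {} | push {}
  [3] u=2 | in {0,1,2} | out {0,1,2} | prev {} | push {}
  [4] u=3 | in {} | out {0,1,2} | prev {0,1} | push {}
  [5] u=4 | in {0,1,2} | out {0,1,2} | prev {} | push {1}
  [6] u=5 | in {} | out {0} | ==
  [7] u=6 | in {0,1,2} | out {0,1,2} | prev {} | push {2}
  [8] u=7 | in {0,1,2} | out {0,1,2} | prev {} | push {}
  [9] u=1 | in {0,1,2} | out {0,1,2} | ==
  [10] u=2 | in {0,1,2} | out {0,1,2} | ==

Converged values:
  [0] {0,1,2}
  [1] {0,1,2}
  [2] {0,1,2}
  [3] {0,1,2}
  [4] {0,1,2}
  [5] {0}
  [6] {0,1,2}
  [7] {0,1,2}

{0,1,2}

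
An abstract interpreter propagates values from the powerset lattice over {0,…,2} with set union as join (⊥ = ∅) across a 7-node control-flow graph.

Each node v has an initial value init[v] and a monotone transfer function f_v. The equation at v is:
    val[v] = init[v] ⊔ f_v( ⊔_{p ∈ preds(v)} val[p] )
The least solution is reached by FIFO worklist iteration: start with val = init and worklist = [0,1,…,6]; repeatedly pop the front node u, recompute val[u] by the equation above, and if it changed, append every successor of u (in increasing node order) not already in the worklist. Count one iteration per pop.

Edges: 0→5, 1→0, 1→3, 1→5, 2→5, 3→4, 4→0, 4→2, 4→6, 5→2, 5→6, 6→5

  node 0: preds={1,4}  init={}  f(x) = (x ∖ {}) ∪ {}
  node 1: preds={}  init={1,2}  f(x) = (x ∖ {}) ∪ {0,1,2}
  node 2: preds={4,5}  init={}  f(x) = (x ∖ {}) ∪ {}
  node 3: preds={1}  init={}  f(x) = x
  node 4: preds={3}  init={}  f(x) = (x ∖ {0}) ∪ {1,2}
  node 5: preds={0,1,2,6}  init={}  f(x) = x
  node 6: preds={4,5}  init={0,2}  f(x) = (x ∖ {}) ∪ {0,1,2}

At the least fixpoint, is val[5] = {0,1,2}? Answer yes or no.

Worklist (10 pops):
  #1 pop 0: in={1,2} → {1,2} (was {}); enqueue []
  #2 pop 1: in={} → {0,1,2} (was {1,2}); enqueue [0]
  #3 pop 2: in={} → {} (no change)
  #4 pop 3: in={0,1,2} → {0,1,2} (was {}); enqueue []
  #5 pop 4: in={0,1,2} → {1,2} (was {}); enqueue [2]
  #6 pop 5: in={0,1,2} → {0,1,2} (was {}); enqueue []
  #7 pop 6: in={0,1,2} → {0,1,2} (was {0,2}); enqueue [5]
  #8 pop 0: in={0,1,2} → {0,1,2} (was {1,2}); enqueue []
  #9 pop 2: in={0,1,2} → {0,1,2} (was {}); enqueue []
  #10 pop 5: in={0,1,2} → {0,1,2} (no change)

Fixpoint:
  val[0] = {0,1,2}
  val[1] = {0,1,2}
  val[2] = {0,1,2}
  val[3] = {0,1,2}
  val[4] = {1,2}
  val[5] = {0,1,2}
  val[6] = {0,1,2}

yes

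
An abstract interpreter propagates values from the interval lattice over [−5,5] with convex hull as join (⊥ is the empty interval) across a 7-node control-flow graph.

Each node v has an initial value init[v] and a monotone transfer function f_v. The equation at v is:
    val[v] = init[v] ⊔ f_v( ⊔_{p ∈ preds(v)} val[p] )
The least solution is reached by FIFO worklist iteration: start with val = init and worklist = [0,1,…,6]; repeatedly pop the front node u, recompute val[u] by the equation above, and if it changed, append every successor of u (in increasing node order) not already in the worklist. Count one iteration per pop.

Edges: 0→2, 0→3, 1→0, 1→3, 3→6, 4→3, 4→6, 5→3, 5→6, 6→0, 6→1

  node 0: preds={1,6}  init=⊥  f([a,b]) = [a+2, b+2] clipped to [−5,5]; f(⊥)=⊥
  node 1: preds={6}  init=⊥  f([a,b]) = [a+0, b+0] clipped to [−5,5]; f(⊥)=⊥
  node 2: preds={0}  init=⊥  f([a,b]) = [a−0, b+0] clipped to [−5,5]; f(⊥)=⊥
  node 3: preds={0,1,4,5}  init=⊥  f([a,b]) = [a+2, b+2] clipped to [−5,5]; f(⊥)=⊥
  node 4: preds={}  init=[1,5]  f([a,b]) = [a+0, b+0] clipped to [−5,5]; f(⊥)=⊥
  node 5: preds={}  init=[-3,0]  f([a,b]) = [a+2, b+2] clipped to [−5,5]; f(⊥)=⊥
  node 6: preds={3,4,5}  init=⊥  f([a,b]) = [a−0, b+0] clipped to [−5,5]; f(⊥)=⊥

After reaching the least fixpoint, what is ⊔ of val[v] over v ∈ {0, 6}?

[-3,5]

Worklist (12 pops):
  #1 pop 0: in=⊥ → ⊥ (no change)
  #2 pop 1: in=⊥ → ⊥ (no change)
  #3 pop 2: in=⊥ → ⊥ (no change)
  #4 pop 3: in=[-3,5] → [-1,5] (was ⊥); enqueue []
  #5 pop 4: in=⊥ → [1,5] (no change)
  #6 pop 5: in=⊥ → [-3,0] (no change)
  #7 pop 6: in=[-3,5] → [-3,5] (was ⊥); enqueue [0,1]
  #8 pop 0: in=[-3,5] → [-1,5] (was ⊥); enqueue [2,3]
  #9 pop 1: in=[-3,5] → [-3,5] (was ⊥); enqueue [0]
  #10 pop 2: in=[-1,5] → [-1,5] (was ⊥); enqueue []
  #11 pop 3: in=[-3,5] → [-1,5] (no change)
  #12 pop 0: in=[-3,5] → [-1,5] (no change)

Fixpoint:
  val[0] = [-1,5]
  val[1] = [-3,5]
  val[2] = [-1,5]
  val[3] = [-1,5]
  val[4] = [1,5]
  val[5] = [-3,0]
  val[6] = [-3,5]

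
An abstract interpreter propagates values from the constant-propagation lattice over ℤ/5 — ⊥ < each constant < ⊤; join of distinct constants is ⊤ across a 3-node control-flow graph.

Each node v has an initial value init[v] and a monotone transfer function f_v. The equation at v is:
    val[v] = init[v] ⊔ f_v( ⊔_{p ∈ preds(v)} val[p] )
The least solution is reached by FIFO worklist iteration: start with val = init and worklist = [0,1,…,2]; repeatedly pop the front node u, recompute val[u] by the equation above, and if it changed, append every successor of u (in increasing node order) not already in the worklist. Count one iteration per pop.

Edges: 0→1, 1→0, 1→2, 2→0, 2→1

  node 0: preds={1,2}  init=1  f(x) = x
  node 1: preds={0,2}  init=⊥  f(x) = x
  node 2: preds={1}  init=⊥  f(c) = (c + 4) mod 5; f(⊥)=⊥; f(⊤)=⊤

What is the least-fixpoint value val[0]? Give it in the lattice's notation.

Worklist (9 pops):
  #1 pop 0: in=⊥ → 1 (no change)
  #2 pop 1: in=1 → 1 (was ⊥); enqueue [0]
  #3 pop 2: in=1 → 0 (was ⊥); enqueue [1]
  #4 pop 0: in=⊤ → ⊤ (was 1); enqueue []
  #5 pop 1: in=⊤ → ⊤ (was 1); enqueue [0,2]
  #6 pop 0: in=⊤ → ⊤ (no change)
  #7 pop 2: in=⊤ → ⊤ (was 0); enqueue [0,1]
  #8 pop 0: in=⊤ → ⊤ (no change)
  #9 pop 1: in=⊤ → ⊤ (no change)

Fixpoint:
  val[0] = ⊤
  val[1] = ⊤
  val[2] = ⊤

⊤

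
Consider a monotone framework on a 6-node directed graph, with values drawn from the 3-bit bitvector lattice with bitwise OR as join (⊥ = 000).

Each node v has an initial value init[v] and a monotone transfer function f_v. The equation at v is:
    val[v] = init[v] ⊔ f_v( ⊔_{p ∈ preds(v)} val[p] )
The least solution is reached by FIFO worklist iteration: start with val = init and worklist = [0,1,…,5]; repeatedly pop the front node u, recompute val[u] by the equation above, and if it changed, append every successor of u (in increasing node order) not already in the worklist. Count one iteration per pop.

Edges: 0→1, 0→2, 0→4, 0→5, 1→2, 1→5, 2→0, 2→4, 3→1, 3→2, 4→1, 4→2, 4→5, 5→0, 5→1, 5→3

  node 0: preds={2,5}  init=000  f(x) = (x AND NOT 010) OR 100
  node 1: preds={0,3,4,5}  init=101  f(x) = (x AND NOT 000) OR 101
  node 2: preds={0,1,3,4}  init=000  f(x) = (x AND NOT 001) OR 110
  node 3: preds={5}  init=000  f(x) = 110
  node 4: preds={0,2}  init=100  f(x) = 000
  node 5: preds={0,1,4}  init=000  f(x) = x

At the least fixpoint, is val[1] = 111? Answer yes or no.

Worklist (15 pops):
  #1 pop 0: in=000 → 100 (was 000); enqueue []
  #2 pop 1: in=100 → 101 (no change)
  #3 pop 2: in=101 → 110 (was 000); enqueue [0]
  #4 pop 3: in=000 → 110 (was 000); enqueue [1,2]
  #5 pop 4: in=110 → 100 (no change)
  #6 pop 5: in=101 → 101 (was 000); enqueue [3]
  #7 pop 0: in=111 → 101 (was 100); enqueue [4,5]
  #8 pop 1: in=111 → 111 (was 101); enqueue []
  #9 pop 2: in=111 → 110 (no change)
  #10 pop 3: in=101 → 110 (no change)
  #11 pop 4: in=111 → 100 (no change)
  #12 pop 5: in=111 → 111 (was 101); enqueue [0,1,3]
  #13 pop 0: in=111 → 101 (no change)
  #14 pop 1: in=111 → 111 (no change)
  #15 pop 3: in=111 → 110 (no change)

Fixpoint:
  val[0] = 101
  val[1] = 111
  val[2] = 110
  val[3] = 110
  val[4] = 100
  val[5] = 111

yes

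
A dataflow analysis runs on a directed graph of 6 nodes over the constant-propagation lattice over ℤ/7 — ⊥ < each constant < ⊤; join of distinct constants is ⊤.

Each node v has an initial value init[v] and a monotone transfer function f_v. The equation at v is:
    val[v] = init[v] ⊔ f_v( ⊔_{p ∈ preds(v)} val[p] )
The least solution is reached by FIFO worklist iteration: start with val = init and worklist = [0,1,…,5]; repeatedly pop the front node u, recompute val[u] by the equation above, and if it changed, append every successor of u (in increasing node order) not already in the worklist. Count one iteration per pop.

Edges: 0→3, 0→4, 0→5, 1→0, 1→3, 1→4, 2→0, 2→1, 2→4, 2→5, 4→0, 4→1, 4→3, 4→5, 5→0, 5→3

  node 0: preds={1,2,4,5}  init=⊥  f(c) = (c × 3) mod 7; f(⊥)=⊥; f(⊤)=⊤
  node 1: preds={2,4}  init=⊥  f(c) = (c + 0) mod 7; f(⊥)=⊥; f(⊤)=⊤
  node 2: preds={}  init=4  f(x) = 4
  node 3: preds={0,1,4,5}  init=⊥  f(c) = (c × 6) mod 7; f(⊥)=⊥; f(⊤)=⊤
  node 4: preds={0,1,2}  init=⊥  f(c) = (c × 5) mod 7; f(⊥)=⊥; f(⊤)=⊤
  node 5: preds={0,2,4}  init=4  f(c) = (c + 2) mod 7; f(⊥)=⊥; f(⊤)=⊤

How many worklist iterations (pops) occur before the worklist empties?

12

Iteration log — 12 steps:
  step 1. node 0  ⊔preds=4  new=5  old=⊥  +wl: 
  step 2. node 1  ⊔preds=4  new=4  old=⊥  +wl: 0
  step 3. node 2  ⊔preds=⊥  new=4  stable
  step 4. node 3  ⊔preds=⊤  new=⊤  old=⊥  +wl: 
  step 5. node 4  ⊔preds=⊤  new=⊤  old=⊥  +wl: 1,3
  step 6. node 5  ⊔preds=⊤  new=⊤  old=4  +wl: 
  step 7. node 0  ⊔preds=⊤  new=⊤  old=5  +wl: 4,5
  step 8. node 1  ⊔preds=⊤  new=⊤  old=4  +wl: 0
  step 9. node 3  ⊔preds=⊤  new=⊤  stable
  step 10. node 4  ⊔preds=⊤  new=⊤  stable
  step 11. node 5  ⊔preds=⊤  new=⊤  stable
  step 12. node 0  ⊔preds=⊤  new=⊤  stable

Least fixpoint reached:
  node 0: ⊤
  node 1: ⊤
  node 2: 4
  node 3: ⊤
  node 4: ⊤
  node 5: ⊤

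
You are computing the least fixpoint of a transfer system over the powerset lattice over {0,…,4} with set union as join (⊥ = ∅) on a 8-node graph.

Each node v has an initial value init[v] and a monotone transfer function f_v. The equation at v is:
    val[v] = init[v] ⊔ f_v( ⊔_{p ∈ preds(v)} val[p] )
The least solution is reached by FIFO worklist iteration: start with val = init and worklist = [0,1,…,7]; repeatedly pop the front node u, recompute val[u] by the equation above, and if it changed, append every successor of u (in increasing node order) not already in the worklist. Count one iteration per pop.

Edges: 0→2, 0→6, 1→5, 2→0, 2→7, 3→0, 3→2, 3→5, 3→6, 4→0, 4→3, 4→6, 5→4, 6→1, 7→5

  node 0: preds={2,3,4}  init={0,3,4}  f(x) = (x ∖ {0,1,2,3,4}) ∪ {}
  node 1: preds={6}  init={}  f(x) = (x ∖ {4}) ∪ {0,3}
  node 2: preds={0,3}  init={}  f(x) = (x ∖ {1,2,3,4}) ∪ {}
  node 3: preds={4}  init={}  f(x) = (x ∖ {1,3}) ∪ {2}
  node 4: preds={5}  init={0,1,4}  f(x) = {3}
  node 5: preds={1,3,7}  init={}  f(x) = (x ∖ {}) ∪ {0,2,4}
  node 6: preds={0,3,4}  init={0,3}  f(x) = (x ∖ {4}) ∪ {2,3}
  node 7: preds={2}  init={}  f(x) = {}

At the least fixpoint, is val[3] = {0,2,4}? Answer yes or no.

Iteration log — 15 steps:
  step 1. node 0  ⊔preds={0,1,4}  new={0,3,4}  stable
  step 2. node 1  ⊔preds={0,3}  new={0,3}  old={}  +wl: 
  step 3. node 2  ⊔preds={0,3,4}  new={0}  old={}  +wl: 0
  step 4. node 3  ⊔preds={0,1,4}  new={0,2,4}  old={}  +wl: 2
  step 5. node 4  ⊔preds={}  new={0,1,3,4}  old={0,1,4}  +wl: 3
  step 6. node 5  ⊔preds={0,2,3,4}  new={0,2,3,4}  old={}  +wl: 4
  step 7. node 6  ⊔preds={0,1,2,3,4}  new={0,1,2,3}  old={0,3}  +wl: 1
  step 8. node 7  ⊔preds={0}  new={}  stable
  step 9. node 0  ⊔preds={0,1,2,3,4}  new={0,3,4}  stable
  step 10. node 2  ⊔preds={0,2,3,4}  new={0}  stable
  step 11. node 3  ⊔preds={0,1,3,4}  new={0,2,4}  stable
  step 12. node 4  ⊔preds={0,2,3,4}  new={0,1,3,4}  stable
  step 13. node 1  ⊔preds={0,1,2,3}  new={0,1,2,3}  old={0,3}  +wl: 5
  step 14. node 5  ⊔preds={0,1,2,3,4}  new={0,1,2,3,4}  old={0,2,3,4}  +wl: 4
  step 15. node 4  ⊔preds={0,1,2,3,4}  new={0,1,3,4}  stable

Least fixpoint reached:
  node 0: {0,3,4}
  node 1: {0,1,2,3}
  node 2: {0}
  node 3: {0,2,4}
  node 4: {0,1,3,4}
  node 5: {0,1,2,3,4}
  node 6: {0,1,2,3}
  node 7: {}

yes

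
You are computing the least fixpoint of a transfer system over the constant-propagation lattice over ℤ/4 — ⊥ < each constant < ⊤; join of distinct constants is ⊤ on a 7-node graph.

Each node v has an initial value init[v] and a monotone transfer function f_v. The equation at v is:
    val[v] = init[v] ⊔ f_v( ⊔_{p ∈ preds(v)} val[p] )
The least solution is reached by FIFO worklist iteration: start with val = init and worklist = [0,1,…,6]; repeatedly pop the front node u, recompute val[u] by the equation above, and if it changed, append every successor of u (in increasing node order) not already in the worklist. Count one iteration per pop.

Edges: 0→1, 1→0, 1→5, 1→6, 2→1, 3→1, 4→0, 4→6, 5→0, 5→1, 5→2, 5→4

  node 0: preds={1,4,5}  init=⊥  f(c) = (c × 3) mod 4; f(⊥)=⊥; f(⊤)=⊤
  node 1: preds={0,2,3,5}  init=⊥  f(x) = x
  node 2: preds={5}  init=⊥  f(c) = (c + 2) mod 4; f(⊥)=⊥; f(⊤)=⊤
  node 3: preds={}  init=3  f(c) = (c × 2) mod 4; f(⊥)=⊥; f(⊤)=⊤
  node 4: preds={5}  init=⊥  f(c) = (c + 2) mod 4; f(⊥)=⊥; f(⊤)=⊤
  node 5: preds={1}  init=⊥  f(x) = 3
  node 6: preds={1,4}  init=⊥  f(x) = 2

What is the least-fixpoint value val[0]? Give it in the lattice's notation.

⊤

Worklist (15 pops):
  #1 pop 0: in=⊥ → ⊥ (no change)
  #2 pop 1: in=3 → 3 (was ⊥); enqueue [0]
  #3 pop 2: in=⊥ → ⊥ (no change)
  #4 pop 3: in=⊥ → 3 (no change)
  #5 pop 4: in=⊥ → ⊥ (no change)
  #6 pop 5: in=3 → 3 (was ⊥); enqueue [1,2,4]
  #7 pop 6: in=3 → 2 (was ⊥); enqueue []
  #8 pop 0: in=3 → 1 (was ⊥); enqueue []
  #9 pop 1: in=⊤ → ⊤ (was 3); enqueue [0,5,6]
  #10 pop 2: in=3 → 1 (was ⊥); enqueue [1]
  #11 pop 4: in=3 → 1 (was ⊥); enqueue []
  #12 pop 0: in=⊤ → ⊤ (was 1); enqueue []
  #13 pop 5: in=⊤ → 3 (no change)
  #14 pop 6: in=⊤ → 2 (no change)
  #15 pop 1: in=⊤ → ⊤ (no change)

Fixpoint:
  val[0] = ⊤
  val[1] = ⊤
  val[2] = 1
  val[3] = 3
  val[4] = 1
  val[5] = 3
  val[6] = 2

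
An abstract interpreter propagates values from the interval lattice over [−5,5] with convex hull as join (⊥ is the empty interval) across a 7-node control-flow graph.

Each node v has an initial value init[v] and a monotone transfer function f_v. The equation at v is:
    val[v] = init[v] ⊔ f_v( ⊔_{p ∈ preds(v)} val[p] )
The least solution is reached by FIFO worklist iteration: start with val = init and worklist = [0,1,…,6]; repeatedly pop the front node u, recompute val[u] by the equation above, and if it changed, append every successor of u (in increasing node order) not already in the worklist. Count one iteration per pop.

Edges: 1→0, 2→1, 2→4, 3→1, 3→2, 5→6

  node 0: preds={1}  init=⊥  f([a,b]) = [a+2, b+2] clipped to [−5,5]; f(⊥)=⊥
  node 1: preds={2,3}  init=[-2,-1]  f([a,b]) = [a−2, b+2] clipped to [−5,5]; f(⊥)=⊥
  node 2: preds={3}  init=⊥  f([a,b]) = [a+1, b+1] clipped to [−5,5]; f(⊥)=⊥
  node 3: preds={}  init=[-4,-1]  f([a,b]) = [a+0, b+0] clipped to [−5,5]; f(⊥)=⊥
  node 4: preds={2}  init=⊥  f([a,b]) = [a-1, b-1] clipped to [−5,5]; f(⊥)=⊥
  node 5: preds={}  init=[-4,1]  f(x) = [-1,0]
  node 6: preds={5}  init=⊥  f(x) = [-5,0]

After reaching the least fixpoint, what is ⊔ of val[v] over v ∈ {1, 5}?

[-5,2]

Trace (10 dequeues):
  [1] u=0 | in [-2,-1] | out [0,1] | prev ⊥ | push {}
  [2] u=1 | in [-4,-1] | out [-5,1] | prev [-2,-1] | push {0}
  [3] u=2 | in [-4,-1] | out [-3,0] | prev ⊥ | push {1}
  [4] u=3 | in ⊥ | out [-4,-1] | ==
  [5] u=4 | in [-3,0] | out [-4,-1] | prev ⊥ | push {}
  [6] u=5 | in ⊥ | out [-4,1] | ==
  [7] u=6 | in [-4,1] | out [-5,0] | prev ⊥ | push {}
  [8] u=0 | in [-5,1] | out [-3,3] | prev [0,1] | push {}
  [9] u=1 | in [-4,0] | out [-5,2] | prev [-5,1] | push {0}
  [10] u=0 | in [-5,2] | out [-3,4] | prev [-3,3] | push {}

Converged values:
  [0] [-3,4]
  [1] [-5,2]
  [2] [-3,0]
  [3] [-4,-1]
  [4] [-4,-1]
  [5] [-4,1]
  [6] [-5,0]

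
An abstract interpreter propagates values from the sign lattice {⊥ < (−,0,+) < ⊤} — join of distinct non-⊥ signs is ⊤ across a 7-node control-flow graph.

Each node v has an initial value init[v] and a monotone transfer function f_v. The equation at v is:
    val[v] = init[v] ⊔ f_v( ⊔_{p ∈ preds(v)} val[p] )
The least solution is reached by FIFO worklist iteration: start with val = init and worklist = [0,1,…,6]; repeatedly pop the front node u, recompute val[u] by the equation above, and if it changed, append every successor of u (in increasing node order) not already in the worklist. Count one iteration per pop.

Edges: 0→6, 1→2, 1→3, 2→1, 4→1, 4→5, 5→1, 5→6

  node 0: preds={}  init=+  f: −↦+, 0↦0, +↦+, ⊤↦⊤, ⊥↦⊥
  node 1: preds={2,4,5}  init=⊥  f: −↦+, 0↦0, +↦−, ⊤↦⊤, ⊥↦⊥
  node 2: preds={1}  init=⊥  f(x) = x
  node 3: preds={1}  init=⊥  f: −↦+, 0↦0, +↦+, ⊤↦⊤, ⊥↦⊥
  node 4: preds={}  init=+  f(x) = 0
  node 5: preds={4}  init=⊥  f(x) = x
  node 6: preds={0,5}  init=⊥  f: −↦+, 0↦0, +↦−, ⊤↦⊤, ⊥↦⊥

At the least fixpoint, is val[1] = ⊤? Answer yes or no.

Iteration log — 11 steps:
  step 1. node 0  ⊔preds=⊥  new=+  stable
  step 2. node 1  ⊔preds=+  new=−  old=⊥  +wl: 
  step 3. node 2  ⊔preds=−  new=−  old=⊥  +wl: 1
  step 4. node 3  ⊔preds=−  new=+  old=⊥  +wl: 
  step 5. node 4  ⊔preds=⊥  new=⊤  old=+  +wl: 
  step 6. node 5  ⊔preds=⊤  new=⊤  old=⊥  +wl: 
  step 7. node 6  ⊔preds=⊤  new=⊤  old=⊥  +wl: 
  step 8. node 1  ⊔preds=⊤  new=⊤  old=−  +wl: 2,3
  step 9. node 2  ⊔preds=⊤  new=⊤  old=−  +wl: 1
  step 10. node 3  ⊔preds=⊤  new=⊤  old=+  +wl: 
  step 11. node 1  ⊔preds=⊤  new=⊤  stable

Least fixpoint reached:
  node 0: +
  node 1: ⊤
  node 2: ⊤
  node 3: ⊤
  node 4: ⊤
  node 5: ⊤
  node 6: ⊤

yes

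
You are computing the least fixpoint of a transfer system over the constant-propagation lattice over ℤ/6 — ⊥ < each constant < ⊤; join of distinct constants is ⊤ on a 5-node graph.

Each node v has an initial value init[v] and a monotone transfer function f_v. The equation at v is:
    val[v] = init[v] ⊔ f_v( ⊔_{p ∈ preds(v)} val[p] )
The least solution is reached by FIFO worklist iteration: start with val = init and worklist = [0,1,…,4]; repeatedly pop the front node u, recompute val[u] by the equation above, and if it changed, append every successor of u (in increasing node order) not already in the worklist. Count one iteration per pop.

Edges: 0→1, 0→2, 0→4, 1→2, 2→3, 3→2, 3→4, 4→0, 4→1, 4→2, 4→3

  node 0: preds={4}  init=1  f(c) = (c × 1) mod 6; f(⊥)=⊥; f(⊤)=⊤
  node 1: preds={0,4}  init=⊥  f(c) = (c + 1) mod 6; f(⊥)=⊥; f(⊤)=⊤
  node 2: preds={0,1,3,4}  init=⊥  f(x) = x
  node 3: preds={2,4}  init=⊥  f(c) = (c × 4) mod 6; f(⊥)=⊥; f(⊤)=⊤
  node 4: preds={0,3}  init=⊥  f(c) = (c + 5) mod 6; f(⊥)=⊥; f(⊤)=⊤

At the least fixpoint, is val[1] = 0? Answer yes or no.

Iteration log — 11 steps:
  step 1. node 0  ⊔preds=⊥  new=1  stable
  step 2. node 1  ⊔preds=1  new=2  old=⊥  +wl: 
  step 3. node 2  ⊔preds=⊤  new=⊤  old=⊥  +wl: 
  step 4. node 3  ⊔preds=⊤  new=⊤  old=⊥  +wl: 2
  step 5. node 4  ⊔preds=⊤  new=⊤  old=⊥  +wl: 0,1,3
  step 6. node 2  ⊔preds=⊤  new=⊤  stable
  step 7. node 0  ⊔preds=⊤  new=⊤  old=1  +wl: 2,4
  step 8. node 1  ⊔preds=⊤  new=⊤  old=2  +wl: 
  step 9. node 3  ⊔preds=⊤  new=⊤  stable
  step 10. node 2  ⊔preds=⊤  new=⊤  stable
  step 11. node 4  ⊔preds=⊤  new=⊤  stable

Least fixpoint reached:
  node 0: ⊤
  node 1: ⊤
  node 2: ⊤
  node 3: ⊤
  node 4: ⊤

no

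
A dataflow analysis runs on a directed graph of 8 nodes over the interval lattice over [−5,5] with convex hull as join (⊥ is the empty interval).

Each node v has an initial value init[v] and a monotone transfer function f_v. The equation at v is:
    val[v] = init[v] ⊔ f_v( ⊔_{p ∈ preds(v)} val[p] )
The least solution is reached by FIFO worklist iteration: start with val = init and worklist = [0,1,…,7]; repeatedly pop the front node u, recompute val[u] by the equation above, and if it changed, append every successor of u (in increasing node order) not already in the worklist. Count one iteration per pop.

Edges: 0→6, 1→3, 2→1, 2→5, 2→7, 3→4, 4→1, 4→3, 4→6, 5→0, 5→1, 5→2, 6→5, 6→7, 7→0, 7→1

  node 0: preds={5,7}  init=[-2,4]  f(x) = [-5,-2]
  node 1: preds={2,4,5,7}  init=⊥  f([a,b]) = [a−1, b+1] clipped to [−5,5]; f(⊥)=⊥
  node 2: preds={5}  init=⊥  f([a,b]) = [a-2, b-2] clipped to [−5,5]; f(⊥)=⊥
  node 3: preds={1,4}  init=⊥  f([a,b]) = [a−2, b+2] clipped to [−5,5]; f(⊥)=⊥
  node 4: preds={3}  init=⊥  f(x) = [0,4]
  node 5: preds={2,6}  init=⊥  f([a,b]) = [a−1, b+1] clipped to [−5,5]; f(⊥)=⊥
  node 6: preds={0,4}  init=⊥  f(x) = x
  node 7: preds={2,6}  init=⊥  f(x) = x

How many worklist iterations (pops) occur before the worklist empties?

Trace (18 dequeues):
  [1] u=0 | in ⊥ | out [-5,4] | prev [-2,4] | push {}
  [2] u=1 | in ⊥ | out ⊥ | ==
  [3] u=2 | in ⊥ | out ⊥ | ==
  [4] u=3 | in ⊥ | out ⊥ | ==
  [5] u=4 | in ⊥ | out [0,4] | prev ⊥ | push {1,3}
  [6] u=5 | in ⊥ | out ⊥ | ==
  [7] u=6 | in [-5,4] | out [-5,4] | prev ⊥ | push {5}
  [8] u=7 | in [-5,4] | out [-5,4] | prev ⊥ | push {0}
  [9] u=1 | in [-5,4] | out [-5,5] | prev ⊥ | push {}
  [10] u=3 | in [-5,5] | out [-5,5] | prev ⊥ | push {4}
  [11] u=5 | in [-5,4] | out [-5,5] | prev ⊥ | push {1,2}
  [12] u=0 | in [-5,5] | out [-5,4] | ==
  [13] u=4 | in [-5,5] | out [0,4] | ==
  [14] u=1 | in [-5,5] | out [-5,5] | ==
  [15] u=2 | in [-5,5] | out [-5,3] | prev ⊥ | push {1,5,7}
  [16] u=1 | in [-5,5] | out [-5,5] | ==
  [17] u=5 | in [-5,4] | out [-5,5] | ==
  [18] u=7 | in [-5,4] | out [-5,4] | ==

Converged values:
  [0] [-5,4]
  [1] [-5,5]
  [2] [-5,3]
  [3] [-5,5]
  [4] [0,4]
  [5] [-5,5]
  [6] [-5,4]
  [7] [-5,4]

18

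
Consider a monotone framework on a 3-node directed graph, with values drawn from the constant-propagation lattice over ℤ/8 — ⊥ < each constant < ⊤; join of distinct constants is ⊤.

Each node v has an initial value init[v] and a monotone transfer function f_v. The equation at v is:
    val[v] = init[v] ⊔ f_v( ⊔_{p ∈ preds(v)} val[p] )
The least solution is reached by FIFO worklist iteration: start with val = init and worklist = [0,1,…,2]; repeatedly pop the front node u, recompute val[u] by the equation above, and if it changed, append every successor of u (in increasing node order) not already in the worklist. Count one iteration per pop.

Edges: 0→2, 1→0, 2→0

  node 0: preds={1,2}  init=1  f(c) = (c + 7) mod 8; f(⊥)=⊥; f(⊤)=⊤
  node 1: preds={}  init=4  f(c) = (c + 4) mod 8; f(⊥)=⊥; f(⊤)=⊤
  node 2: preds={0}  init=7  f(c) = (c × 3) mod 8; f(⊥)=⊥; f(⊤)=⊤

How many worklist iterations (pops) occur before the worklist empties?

4

Worklist (4 pops):
  #1 pop 0: in=⊤ → ⊤ (was 1); enqueue []
  #2 pop 1: in=⊥ → 4 (no change)
  #3 pop 2: in=⊤ → ⊤ (was 7); enqueue [0]
  #4 pop 0: in=⊤ → ⊤ (no change)

Fixpoint:
  val[0] = ⊤
  val[1] = 4
  val[2] = ⊤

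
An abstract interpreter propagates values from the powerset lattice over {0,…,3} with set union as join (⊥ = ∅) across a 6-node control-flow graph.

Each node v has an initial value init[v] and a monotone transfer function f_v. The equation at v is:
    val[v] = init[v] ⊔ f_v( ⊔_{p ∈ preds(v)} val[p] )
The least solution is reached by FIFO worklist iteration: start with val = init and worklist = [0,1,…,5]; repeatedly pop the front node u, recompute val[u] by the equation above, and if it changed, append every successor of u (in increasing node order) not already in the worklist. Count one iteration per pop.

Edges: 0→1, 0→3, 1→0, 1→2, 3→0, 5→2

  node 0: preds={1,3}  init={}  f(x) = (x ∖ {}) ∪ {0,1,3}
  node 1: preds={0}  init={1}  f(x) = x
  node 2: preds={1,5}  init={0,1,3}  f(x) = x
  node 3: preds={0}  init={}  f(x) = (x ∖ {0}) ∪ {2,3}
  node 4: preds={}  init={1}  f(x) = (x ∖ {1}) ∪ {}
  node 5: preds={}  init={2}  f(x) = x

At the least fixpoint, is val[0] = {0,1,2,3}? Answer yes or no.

yes

Trace (11 dequeues):
  [1] u=0 | in {1} | out {0,1,3} | prev {} | push {}
  [2] u=1 | in {0,1,3} | out {0,1,3} | prev {1} | push {0}
  [3] u=2 | in {0,1,2,3} | out {0,1,2,3} | prev {0,1,3} | push {}
  [4] u=3 | in {0,1,3} | out {1,2,3} | prev {} | push {}
  [5] u=4 | in {} | out {1} | ==
  [6] u=5 | in {} | out {2} | ==
  [7] u=0 | in {0,1,2,3} | out {0,1,2,3} | prev {0,1,3} | push {1,3}
  [8] u=1 | in {0,1,2,3} | out {0,1,2,3} | prev {0,1,3} | push {0,2}
  [9] u=3 | in {0,1,2,3} | out {1,2,3} | ==
  [10] u=0 | in {0,1,2,3} | out {0,1,2,3} | ==
  [11] u=2 | in {0,1,2,3} | out {0,1,2,3} | ==

Converged values:
  [0] {0,1,2,3}
  [1] {0,1,2,3}
  [2] {0,1,2,3}
  [3] {1,2,3}
  [4] {1}
  [5] {2}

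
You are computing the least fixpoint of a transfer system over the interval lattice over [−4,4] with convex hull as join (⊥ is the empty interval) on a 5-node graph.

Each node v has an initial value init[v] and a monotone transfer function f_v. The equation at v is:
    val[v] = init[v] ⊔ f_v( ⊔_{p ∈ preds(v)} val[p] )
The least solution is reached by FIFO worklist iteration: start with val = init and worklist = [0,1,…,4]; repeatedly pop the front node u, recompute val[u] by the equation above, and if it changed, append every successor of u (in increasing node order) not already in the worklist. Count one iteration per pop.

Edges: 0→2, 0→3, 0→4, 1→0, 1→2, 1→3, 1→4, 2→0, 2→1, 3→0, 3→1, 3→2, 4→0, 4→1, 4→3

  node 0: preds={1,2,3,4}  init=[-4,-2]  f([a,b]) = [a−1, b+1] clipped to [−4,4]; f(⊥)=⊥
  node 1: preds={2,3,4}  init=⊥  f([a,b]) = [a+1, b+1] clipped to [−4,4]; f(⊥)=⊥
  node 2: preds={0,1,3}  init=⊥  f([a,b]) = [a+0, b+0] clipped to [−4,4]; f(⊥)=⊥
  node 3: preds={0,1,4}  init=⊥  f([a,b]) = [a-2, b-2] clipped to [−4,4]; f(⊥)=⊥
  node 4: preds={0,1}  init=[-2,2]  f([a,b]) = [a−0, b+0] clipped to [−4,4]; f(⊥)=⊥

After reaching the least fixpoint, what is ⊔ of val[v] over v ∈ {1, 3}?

[-4,4]

Trace (14 dequeues):
  [1] u=0 | in [-2,2] | out [-4,3] | prev [-4,-2] | push {}
  [2] u=1 | in [-2,2] | out [-1,3] | prev ⊥ | push {0}
  [3] u=2 | in [-4,3] | out [-4,3] | prev ⊥ | push {1}
  [4] u=3 | in [-4,3] | out [-4,1] | prev ⊥ | push {2}
  [5] u=4 | in [-4,3] | out [-4,3] | prev [-2,2] | push {3}
  [6] u=0 | in [-4,3] | out [-4,4] | prev [-4,3] | push {4}
  [7] u=1 | in [-4,3] | out [-3,4] | prev [-1,3] | push {0}
  [8] u=2 | in [-4,4] | out [-4,4] | prev [-4,3] | push {1}
  [9] u=3 | in [-4,4] | out [-4,2] | prev [-4,1] | push {2}
  [10] u=4 | in [-4,4] | out [-4,4] | prev [-4,3] | push {3}
  [11] u=0 | in [-4,4] | out [-4,4] | ==
  [12] u=1 | in [-4,4] | out [-3,4] | ==
  [13] u=2 | in [-4,4] | out [-4,4] | ==
  [14] u=3 | in [-4,4] | out [-4,2] | ==

Converged values:
  [0] [-4,4]
  [1] [-3,4]
  [2] [-4,4]
  [3] [-4,2]
  [4] [-4,4]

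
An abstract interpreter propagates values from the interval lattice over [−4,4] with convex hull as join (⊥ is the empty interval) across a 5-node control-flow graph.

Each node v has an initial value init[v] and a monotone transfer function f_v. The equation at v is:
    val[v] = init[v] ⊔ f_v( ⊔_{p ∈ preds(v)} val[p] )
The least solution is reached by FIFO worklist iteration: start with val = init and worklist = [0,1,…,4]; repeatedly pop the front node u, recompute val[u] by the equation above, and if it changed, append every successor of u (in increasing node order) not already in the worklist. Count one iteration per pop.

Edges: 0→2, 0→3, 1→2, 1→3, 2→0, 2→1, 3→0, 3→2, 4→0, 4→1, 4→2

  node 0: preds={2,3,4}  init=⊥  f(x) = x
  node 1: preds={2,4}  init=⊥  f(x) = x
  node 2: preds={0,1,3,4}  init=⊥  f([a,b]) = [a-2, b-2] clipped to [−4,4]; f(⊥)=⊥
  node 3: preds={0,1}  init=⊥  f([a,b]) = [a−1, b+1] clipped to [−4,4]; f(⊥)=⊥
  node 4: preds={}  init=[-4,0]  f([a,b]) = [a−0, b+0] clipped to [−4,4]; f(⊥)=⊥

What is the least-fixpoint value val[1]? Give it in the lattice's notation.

Worklist (25 pops):
  #1 pop 0: in=[-4,0] → [-4,0] (was ⊥); enqueue []
  #2 pop 1: in=[-4,0] → [-4,0] (was ⊥); enqueue []
  #3 pop 2: in=[-4,0] → [-4,-2] (was ⊥); enqueue [0,1]
  #4 pop 3: in=[-4,0] → [-4,1] (was ⊥); enqueue [2]
  #5 pop 4: in=⊥ → [-4,0] (no change)
  #6 pop 0: in=[-4,1] → [-4,1] (was [-4,0]); enqueue [3]
  #7 pop 1: in=[-4,0] → [-4,0] (no change)
  #8 pop 2: in=[-4,1] → [-4,-1] (was [-4,-2]); enqueue [0,1]
  #9 pop 3: in=[-4,1] → [-4,2] (was [-4,1]); enqueue [2]
  #10 pop 0: in=[-4,2] → [-4,2] (was [-4,1]); enqueue [3]
  #11 pop 1: in=[-4,0] → [-4,0] (no change)
  #12 pop 2: in=[-4,2] → [-4,0] (was [-4,-1]); enqueue [0,1]
  #13 pop 3: in=[-4,2] → [-4,3] (was [-4,2]); enqueue [2]
  #14 pop 0: in=[-4,3] → [-4,3] (was [-4,2]); enqueue [3]
  #15 pop 1: in=[-4,0] → [-4,0] (no change)
  #16 pop 2: in=[-4,3] → [-4,1] (was [-4,0]); enqueue [0,1]
  #17 pop 3: in=[-4,3] → [-4,4] (was [-4,3]); enqueue [2]
  #18 pop 0: in=[-4,4] → [-4,4] (was [-4,3]); enqueue [3]
  #19 pop 1: in=[-4,1] → [-4,1] (was [-4,0]); enqueue []
  #20 pop 2: in=[-4,4] → [-4,2] (was [-4,1]); enqueue [0,1]
  #21 pop 3: in=[-4,4] → [-4,4] (no change)
  #22 pop 0: in=[-4,4] → [-4,4] (no change)
  #23 pop 1: in=[-4,2] → [-4,2] (was [-4,1]); enqueue [2,3]
  #24 pop 2: in=[-4,4] → [-4,2] (no change)
  #25 pop 3: in=[-4,4] → [-4,4] (no change)

Fixpoint:
  val[0] = [-4,4]
  val[1] = [-4,2]
  val[2] = [-4,2]
  val[3] = [-4,4]
  val[4] = [-4,0]

[-4,2]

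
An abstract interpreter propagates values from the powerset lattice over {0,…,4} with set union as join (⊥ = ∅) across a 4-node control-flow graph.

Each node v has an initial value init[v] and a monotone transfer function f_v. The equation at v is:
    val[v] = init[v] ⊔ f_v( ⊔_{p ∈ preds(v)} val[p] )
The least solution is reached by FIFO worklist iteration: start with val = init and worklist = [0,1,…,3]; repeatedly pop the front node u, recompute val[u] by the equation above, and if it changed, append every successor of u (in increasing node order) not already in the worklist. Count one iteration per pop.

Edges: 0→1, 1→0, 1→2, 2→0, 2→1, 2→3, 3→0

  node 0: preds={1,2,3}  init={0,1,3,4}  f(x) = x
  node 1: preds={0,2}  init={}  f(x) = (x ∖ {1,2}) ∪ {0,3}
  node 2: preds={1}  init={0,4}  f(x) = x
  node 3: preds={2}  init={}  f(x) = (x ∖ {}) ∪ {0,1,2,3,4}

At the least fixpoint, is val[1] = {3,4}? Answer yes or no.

no

Worklist (6 pops):
  #1 pop 0: in={0,4} → {0,1,3,4} (no change)
  #2 pop 1: in={0,1,3,4} → {0,3,4} (was {}); enqueue [0]
  #3 pop 2: in={0,3,4} → {0,3,4} (was {0,4}); enqueue [1]
  #4 pop 3: in={0,3,4} → {0,1,2,3,4} (was {}); enqueue []
  #5 pop 0: in={0,1,2,3,4} → {0,1,2,3,4} (was {0,1,3,4}); enqueue []
  #6 pop 1: in={0,1,2,3,4} → {0,3,4} (no change)

Fixpoint:
  val[0] = {0,1,2,3,4}
  val[1] = {0,3,4}
  val[2] = {0,3,4}
  val[3] = {0,1,2,3,4}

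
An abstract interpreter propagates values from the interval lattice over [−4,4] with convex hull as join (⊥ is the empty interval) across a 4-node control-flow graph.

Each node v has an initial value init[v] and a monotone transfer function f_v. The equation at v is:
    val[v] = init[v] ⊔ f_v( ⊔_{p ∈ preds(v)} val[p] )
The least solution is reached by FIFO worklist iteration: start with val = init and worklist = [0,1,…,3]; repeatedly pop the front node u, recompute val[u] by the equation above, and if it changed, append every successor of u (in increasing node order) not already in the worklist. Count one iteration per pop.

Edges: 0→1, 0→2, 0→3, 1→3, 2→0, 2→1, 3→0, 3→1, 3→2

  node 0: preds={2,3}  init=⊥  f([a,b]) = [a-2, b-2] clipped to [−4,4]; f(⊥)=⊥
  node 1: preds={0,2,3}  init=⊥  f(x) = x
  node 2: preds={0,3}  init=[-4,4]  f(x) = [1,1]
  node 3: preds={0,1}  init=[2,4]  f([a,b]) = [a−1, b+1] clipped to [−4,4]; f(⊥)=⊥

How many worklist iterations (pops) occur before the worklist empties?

7

Trace (7 dequeues):
  [1] u=0 | in [-4,4] | out [-4,2] | prev ⊥ | push {}
  [2] u=1 | in [-4,4] | out [-4,4] | prev ⊥ | push {}
  [3] u=2 | in [-4,4] | out [-4,4] | ==
  [4] u=3 | in [-4,4] | out [-4,4] | prev [2,4] | push {0,1,2}
  [5] u=0 | in [-4,4] | out [-4,2] | ==
  [6] u=1 | in [-4,4] | out [-4,4] | ==
  [7] u=2 | in [-4,4] | out [-4,4] | ==

Converged values:
  [0] [-4,2]
  [1] [-4,4]
  [2] [-4,4]
  [3] [-4,4]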